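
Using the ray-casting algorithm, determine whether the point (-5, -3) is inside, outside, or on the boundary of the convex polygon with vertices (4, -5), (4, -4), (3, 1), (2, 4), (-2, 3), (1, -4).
The point (-5, -3) lies strictly outside the polygon

Cast a horizontal ray to the right from the query point and count how many polygon edges it crosses (each edge strictly once or zero times, handled with the usual half-open convention). 
Parity of crossings → even ⇒ outside.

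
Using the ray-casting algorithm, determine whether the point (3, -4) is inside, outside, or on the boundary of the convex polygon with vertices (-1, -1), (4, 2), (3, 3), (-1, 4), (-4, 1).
The point (3, -4) lies strictly outside the polygon

Cast a horizontal ray to the right from the query point and count how many polygon edges it crosses (each edge strictly once or zero times, handled with the usual half-open convention). 
Parity of crossings → even ⇒ outside.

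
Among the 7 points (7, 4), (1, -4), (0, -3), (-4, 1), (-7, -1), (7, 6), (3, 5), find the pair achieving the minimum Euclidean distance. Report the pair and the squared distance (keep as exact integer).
Pair = ((1, -4), (0, -3)); squared distance = 2

Compute all C(7, 2) = 21 pairwise squared distances (x_i − x_j)² + (y_i − y_j)². The minimum is 2, attained by the pair ((1, -4), (0, -3)).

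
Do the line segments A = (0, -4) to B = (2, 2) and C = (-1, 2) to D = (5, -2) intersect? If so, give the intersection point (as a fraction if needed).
Yes; intersection at (16/11, 4/11) (t = 8/11 on AB, s = 9/22 on CD)

Parametrize AB as A + t(B − A) = (0 + 2 t, -4 + 6 t) and CD as C + s(D − C) = (-1 + 6 s, 2 + -4 s). Solve the linear system for (t, s). Determinant = 44 ≠ 0, so a unique intersection of the containing lines exists. Solution: t = 8/11, s = 9/22 — both in [0, 1], so the segments cross. Intersection point: (16/11, 4/11).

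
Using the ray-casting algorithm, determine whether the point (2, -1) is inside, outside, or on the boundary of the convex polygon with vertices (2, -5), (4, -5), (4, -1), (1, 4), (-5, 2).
The point (2, -1) lies strictly inside the polygon

Cast a horizontal ray to the right from the query point and count how many polygon edges it crosses (each edge strictly once or zero times, handled with the usual half-open convention). 
Parity of crossings → odd ⇒ inside.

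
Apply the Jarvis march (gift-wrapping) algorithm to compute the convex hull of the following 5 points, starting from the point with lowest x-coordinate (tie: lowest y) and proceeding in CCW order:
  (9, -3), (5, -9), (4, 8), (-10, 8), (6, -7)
Hull (CCW) = [(-10, 8), (5, -9), (9, -3), (4, 8)]

Jarvis march: at each step, from the current hull vertex p, select the next vertex q as the point such that every other point lies strictly to the left of (or on) the directed line p → q. (Equivalently: for every other point r, the cross product (q − p) × (r − p) ≥ 0.)
Starting point (lowest x, tie lowest y): (-10, 8). Wrap until returning to start. Resulting hull: (-10, 8), (5, -9), (9, -3), (4, 8).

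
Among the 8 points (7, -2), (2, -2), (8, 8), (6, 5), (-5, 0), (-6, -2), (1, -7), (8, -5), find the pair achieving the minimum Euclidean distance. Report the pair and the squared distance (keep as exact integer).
Pair = ((-5, 0), (-6, -2)); squared distance = 5

Compute all C(8, 2) = 28 pairwise squared distances (x_i − x_j)² + (y_i − y_j)². The minimum is 5, attained by the pair ((-5, 0), (-6, -2)).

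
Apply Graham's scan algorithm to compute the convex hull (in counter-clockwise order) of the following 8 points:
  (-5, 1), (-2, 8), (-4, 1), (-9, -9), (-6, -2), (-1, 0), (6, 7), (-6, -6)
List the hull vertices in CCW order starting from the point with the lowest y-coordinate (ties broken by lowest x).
Hull (CCW) = [(-9, -9), (-6, -6), (6, 7), (-2, 8), (-5, 1)]

Graham scan procedure:
  1. Find the pivot p₀ = point with lowest y (tie → lowest x): (-9, -9).
  2. Sort the remaining points by polar angle around p₀.
  3. Walk through sorted points, maintaining a stack; pop the top while the last three entries make a non-left turn (cross product ≤ 0).
  4. Final stack is the convex hull in CCW order: (-9, -9), (-6, -6), (6, 7), (-2, 8), (-5, 1).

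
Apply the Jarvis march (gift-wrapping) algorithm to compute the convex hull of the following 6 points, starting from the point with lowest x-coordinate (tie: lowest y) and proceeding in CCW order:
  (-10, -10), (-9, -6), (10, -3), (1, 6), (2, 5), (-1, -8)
Hull (CCW) = [(-10, -10), (-1, -8), (10, -3), (1, 6), (-9, -6)]

Jarvis march: at each step, from the current hull vertex p, select the next vertex q as the point such that every other point lies strictly to the left of (or on) the directed line p → q. (Equivalently: for every other point r, the cross product (q − p) × (r − p) ≥ 0.)
Starting point (lowest x, tie lowest y): (-10, -10). Wrap until returning to start. Resulting hull: (-10, -10), (-1, -8), (10, -3), (1, 6), (-9, -6).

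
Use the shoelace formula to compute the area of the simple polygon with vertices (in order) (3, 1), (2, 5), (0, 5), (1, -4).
Area = 31/2

Shoelace formula: Area = (1/2) |Σ_i (x_i · y_{i+1} − x_{i+1} · y_i)| (indices mod n). Compute each cross term:
  (3)(5) − (2)(1) = 13
  (2)(5) − (0)(5) = 10
  (0)(-4) − (1)(5) = -5
  (1)(1) − (3)(-4) = 13
Sum = 31, so (signed) Area = 31/2 = 31/2, |Area| = 31/2.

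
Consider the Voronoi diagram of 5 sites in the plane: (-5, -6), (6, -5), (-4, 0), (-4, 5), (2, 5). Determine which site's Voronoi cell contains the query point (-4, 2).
Nearest site = (-4, 0)

The Voronoi cell of site s contains exactly those query points closer to s than to any other site. Compute squared distances from q = (-4, 2) to each site:
  (-4 − -4)² + (0 − 2)² = 4
  (-4 − -4)² + (5 − 2)² = 9
  (2 − -4)² + (5 − 2)² = 45
  (-5 − -4)² + (-6 − 2)² = 65
  (6 − -4)² + (-5 − 2)² = 149
Minimum is attained by (-4, 0), so q lies in its Voronoi cell.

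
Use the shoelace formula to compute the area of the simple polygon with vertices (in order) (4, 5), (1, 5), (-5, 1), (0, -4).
Area = 77/2

Shoelace formula: Area = (1/2) |Σ_i (x_i · y_{i+1} − x_{i+1} · y_i)| (indices mod n). Compute each cross term:
  (4)(5) − (1)(5) = 15
  (1)(1) − (-5)(5) = 26
  (-5)(-4) − (0)(1) = 20
  (0)(5) − (4)(-4) = 16
Sum = 77, so (signed) Area = 77/2 = 77/2, |Area| = 77/2.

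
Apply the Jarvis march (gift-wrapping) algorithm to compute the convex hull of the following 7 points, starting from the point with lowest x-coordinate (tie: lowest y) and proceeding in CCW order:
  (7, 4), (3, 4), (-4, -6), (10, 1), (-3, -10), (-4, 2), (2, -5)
Hull (CCW) = [(-4, -6), (-3, -10), (10, 1), (7, 4), (3, 4), (-4, 2)]

Jarvis march: at each step, from the current hull vertex p, select the next vertex q as the point such that every other point lies strictly to the left of (or on) the directed line p → q. (Equivalently: for every other point r, the cross product (q − p) × (r − p) ≥ 0.)
Starting point (lowest x, tie lowest y): (-4, -6). Wrap until returning to start. Resulting hull: (-4, -6), (-3, -10), (10, 1), (7, 4), (3, 4), (-4, 2).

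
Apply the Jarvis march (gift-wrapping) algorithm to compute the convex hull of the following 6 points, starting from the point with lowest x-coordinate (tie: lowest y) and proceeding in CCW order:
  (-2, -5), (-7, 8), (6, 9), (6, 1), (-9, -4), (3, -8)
Hull (CCW) = [(-9, -4), (3, -8), (6, 1), (6, 9), (-7, 8)]

Jarvis march: at each step, from the current hull vertex p, select the next vertex q as the point such that every other point lies strictly to the left of (or on) the directed line p → q. (Equivalently: for every other point r, the cross product (q − p) × (r − p) ≥ 0.)
Starting point (lowest x, tie lowest y): (-9, -4). Wrap until returning to start. Resulting hull: (-9, -4), (3, -8), (6, 1), (6, 9), (-7, 8).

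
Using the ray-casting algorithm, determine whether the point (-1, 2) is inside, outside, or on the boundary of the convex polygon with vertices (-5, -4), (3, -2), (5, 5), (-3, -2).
The point (-1, 2) lies strictly outside the polygon

Cast a horizontal ray to the right from the query point and count how many polygon edges it crosses (each edge strictly once or zero times, handled with the usual half-open convention). 
Parity of crossings → even ⇒ outside.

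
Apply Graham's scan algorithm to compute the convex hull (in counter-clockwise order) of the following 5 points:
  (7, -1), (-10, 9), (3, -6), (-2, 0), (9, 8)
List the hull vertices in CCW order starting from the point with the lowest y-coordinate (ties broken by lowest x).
Hull (CCW) = [(3, -6), (7, -1), (9, 8), (-10, 9)]

Graham scan procedure:
  1. Find the pivot p₀ = point with lowest y (tie → lowest x): (3, -6).
  2. Sort the remaining points by polar angle around p₀.
  3. Walk through sorted points, maintaining a stack; pop the top while the last three entries make a non-left turn (cross product ≤ 0).
  4. Final stack is the convex hull in CCW order: (3, -6), (7, -1), (9, 8), (-10, 9).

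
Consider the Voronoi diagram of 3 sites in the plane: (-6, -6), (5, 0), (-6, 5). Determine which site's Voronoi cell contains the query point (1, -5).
Nearest site = (5, 0)

The Voronoi cell of site s contains exactly those query points closer to s than to any other site. Compute squared distances from q = (1, -5) to each site:
  (5 − 1)² + (0 − -5)² = 41
  (-6 − 1)² + (-6 − -5)² = 50
  (-6 − 1)² + (5 − -5)² = 149
Minimum is attained by (5, 0), so q lies in its Voronoi cell.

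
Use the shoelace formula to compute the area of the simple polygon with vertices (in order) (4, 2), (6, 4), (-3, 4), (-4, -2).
Area = 31

Shoelace formula: Area = (1/2) |Σ_i (x_i · y_{i+1} − x_{i+1} · y_i)| (indices mod n). Compute each cross term:
  (4)(4) − (6)(2) = 4
  (6)(4) − (-3)(4) = 36
  (-3)(-2) − (-4)(4) = 22
  (-4)(2) − (4)(-2) = 0
Sum = 62, so (signed) Area = 62/2 = 31, |Area| = 31.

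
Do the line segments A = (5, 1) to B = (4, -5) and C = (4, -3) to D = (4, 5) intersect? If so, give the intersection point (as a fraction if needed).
No (intersection of containing lines falls outside at least one segment)

Parametrize and solve: t = 1, s = -1/4. At least one of these is outside [0, 1], so the segments do not intersect.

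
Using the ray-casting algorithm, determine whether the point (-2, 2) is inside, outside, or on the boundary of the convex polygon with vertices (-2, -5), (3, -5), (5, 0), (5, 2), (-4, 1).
The point (-2, 2) lies strictly outside the polygon

Cast a horizontal ray to the right from the query point and count how many polygon edges it crosses (each edge strictly once or zero times, handled with the usual half-open convention). 
Parity of crossings → even ⇒ outside.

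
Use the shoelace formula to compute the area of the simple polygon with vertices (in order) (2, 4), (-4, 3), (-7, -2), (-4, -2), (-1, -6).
Area = 87/2

Shoelace formula: Area = (1/2) |Σ_i (x_i · y_{i+1} − x_{i+1} · y_i)| (indices mod n). Compute each cross term:
  (2)(3) − (-4)(4) = 22
  (-4)(-2) − (-7)(3) = 29
  (-7)(-2) − (-4)(-2) = 6
  (-4)(-6) − (-1)(-2) = 22
  (-1)(4) − (2)(-6) = 8
Sum = 87, so (signed) Area = 87/2 = 87/2, |Area| = 87/2.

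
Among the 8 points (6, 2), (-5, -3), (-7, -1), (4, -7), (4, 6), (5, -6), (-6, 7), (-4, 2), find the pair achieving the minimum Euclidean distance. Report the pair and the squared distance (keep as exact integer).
Pair = ((4, -7), (5, -6)); squared distance = 2

Compute all C(8, 2) = 28 pairwise squared distances (x_i − x_j)² + (y_i − y_j)². The minimum is 2, attained by the pair ((4, -7), (5, -6)).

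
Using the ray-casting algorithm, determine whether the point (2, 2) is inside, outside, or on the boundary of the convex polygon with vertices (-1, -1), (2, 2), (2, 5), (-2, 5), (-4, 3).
The point (2, 2) lies on the polygon boundary

Boundary check: the query satisfies the collinearity and bounding-box conditions for some polygon edge, so it lies exactly on the boundary.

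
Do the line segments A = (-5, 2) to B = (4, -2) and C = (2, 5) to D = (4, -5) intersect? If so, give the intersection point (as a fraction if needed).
Yes; intersection at (137/41, -70/41) (t = 38/41 on AB, s = 55/82 on CD)

Parametrize AB as A + t(B − A) = (-5 + 9 t, 2 + -4 t) and CD as C + s(D − C) = (2 + 2 s, 5 + -10 s). Solve the linear system for (t, s). Determinant = 82 ≠ 0, so a unique intersection of the containing lines exists. Solution: t = 38/41, s = 55/82 — both in [0, 1], so the segments cross. Intersection point: (137/41, -70/41).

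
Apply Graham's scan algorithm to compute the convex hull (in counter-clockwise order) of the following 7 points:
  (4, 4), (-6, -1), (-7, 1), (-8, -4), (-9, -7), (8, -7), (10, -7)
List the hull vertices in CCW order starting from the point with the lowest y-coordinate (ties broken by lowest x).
Hull (CCW) = [(-9, -7), (10, -7), (4, 4), (-7, 1)]

Graham scan procedure:
  1. Find the pivot p₀ = point with lowest y (tie → lowest x): (-9, -7).
  2. Sort the remaining points by polar angle around p₀.
  3. Walk through sorted points, maintaining a stack; pop the top while the last three entries make a non-left turn (cross product ≤ 0).
  4. Final stack is the convex hull in CCW order: (-9, -7), (10, -7), (4, 4), (-7, 1).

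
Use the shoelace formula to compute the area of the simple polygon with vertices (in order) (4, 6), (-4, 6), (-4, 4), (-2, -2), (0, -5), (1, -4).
Area = 109/2

Shoelace formula: Area = (1/2) |Σ_i (x_i · y_{i+1} − x_{i+1} · y_i)| (indices mod n). Compute each cross term:
  (4)(6) − (-4)(6) = 48
  (-4)(4) − (-4)(6) = 8
  (-4)(-2) − (-2)(4) = 16
  (-2)(-5) − (0)(-2) = 10
  (0)(-4) − (1)(-5) = 5
  (1)(6) − (4)(-4) = 22
Sum = 109, so (signed) Area = 109/2 = 109/2, |Area| = 109/2.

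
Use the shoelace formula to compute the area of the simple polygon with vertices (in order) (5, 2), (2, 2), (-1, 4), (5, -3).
Area = 12

Shoelace formula: Area = (1/2) |Σ_i (x_i · y_{i+1} − x_{i+1} · y_i)| (indices mod n). Compute each cross term:
  (5)(2) − (2)(2) = 6
  (2)(4) − (-1)(2) = 10
  (-1)(-3) − (5)(4) = -17
  (5)(2) − (5)(-3) = 25
Sum = 24, so (signed) Area = 24/2 = 12, |Area| = 12.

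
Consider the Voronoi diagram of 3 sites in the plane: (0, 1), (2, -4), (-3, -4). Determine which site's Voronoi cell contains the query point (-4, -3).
Nearest site = (-3, -4)

The Voronoi cell of site s contains exactly those query points closer to s than to any other site. Compute squared distances from q = (-4, -3) to each site:
  (-3 − -4)² + (-4 − -3)² = 2
  (0 − -4)² + (1 − -3)² = 32
  (2 − -4)² + (-4 − -3)² = 37
Minimum is attained by (-3, -4), so q lies in its Voronoi cell.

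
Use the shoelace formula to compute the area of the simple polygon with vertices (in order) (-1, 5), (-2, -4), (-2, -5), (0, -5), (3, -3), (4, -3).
Area = 61/2

Shoelace formula: Area = (1/2) |Σ_i (x_i · y_{i+1} − x_{i+1} · y_i)| (indices mod n). Compute each cross term:
  (-1)(-4) − (-2)(5) = 14
  (-2)(-5) − (-2)(-4) = 2
  (-2)(-5) − (0)(-5) = 10
  (0)(-3) − (3)(-5) = 15
  (3)(-3) − (4)(-3) = 3
  (4)(5) − (-1)(-3) = 17
Sum = 61, so (signed) Area = 61/2 = 61/2, |Area| = 61/2.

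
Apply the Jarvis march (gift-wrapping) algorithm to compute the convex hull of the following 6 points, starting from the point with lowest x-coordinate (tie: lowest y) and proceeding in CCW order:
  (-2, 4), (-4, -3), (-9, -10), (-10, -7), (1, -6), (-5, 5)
Hull (CCW) = [(-10, -7), (-9, -10), (1, -6), (-2, 4), (-5, 5)]

Jarvis march: at each step, from the current hull vertex p, select the next vertex q as the point such that every other point lies strictly to the left of (or on) the directed line p → q. (Equivalently: for every other point r, the cross product (q − p) × (r − p) ≥ 0.)
Starting point (lowest x, tie lowest y): (-10, -7). Wrap until returning to start. Resulting hull: (-10, -7), (-9, -10), (1, -6), (-2, 4), (-5, 5).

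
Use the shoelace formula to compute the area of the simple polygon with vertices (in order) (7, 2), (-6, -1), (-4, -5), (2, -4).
Area = 89/2

Shoelace formula: Area = (1/2) |Σ_i (x_i · y_{i+1} − x_{i+1} · y_i)| (indices mod n). Compute each cross term:
  (7)(-1) − (-6)(2) = 5
  (-6)(-5) − (-4)(-1) = 26
  (-4)(-4) − (2)(-5) = 26
  (2)(2) − (7)(-4) = 32
Sum = 89, so (signed) Area = 89/2 = 89/2, |Area| = 89/2.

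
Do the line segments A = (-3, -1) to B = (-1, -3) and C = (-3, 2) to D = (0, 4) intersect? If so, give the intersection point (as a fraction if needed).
No (intersection of containing lines falls outside at least one segment)

Parametrize and solve: t = -9/10, s = -3/5. At least one of these is outside [0, 1], so the segments do not intersect.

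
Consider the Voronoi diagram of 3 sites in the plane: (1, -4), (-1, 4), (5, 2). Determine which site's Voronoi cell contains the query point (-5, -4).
Nearest site = (1, -4)

The Voronoi cell of site s contains exactly those query points closer to s than to any other site. Compute squared distances from q = (-5, -4) to each site:
  (1 − -5)² + (-4 − -4)² = 36
  (-1 − -5)² + (4 − -4)² = 80
  (5 − -5)² + (2 − -4)² = 136
Minimum is attained by (1, -4), so q lies in its Voronoi cell.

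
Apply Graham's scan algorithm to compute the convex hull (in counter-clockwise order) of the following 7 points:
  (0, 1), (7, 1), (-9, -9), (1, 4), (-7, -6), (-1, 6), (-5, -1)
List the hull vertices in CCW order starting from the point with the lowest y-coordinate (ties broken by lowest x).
Hull (CCW) = [(-9, -9), (7, 1), (-1, 6), (-5, -1)]

Graham scan procedure:
  1. Find the pivot p₀ = point with lowest y (tie → lowest x): (-9, -9).
  2. Sort the remaining points by polar angle around p₀.
  3. Walk through sorted points, maintaining a stack; pop the top while the last three entries make a non-left turn (cross product ≤ 0).
  4. Final stack is the convex hull in CCW order: (-9, -9), (7, 1), (-1, 6), (-5, -1).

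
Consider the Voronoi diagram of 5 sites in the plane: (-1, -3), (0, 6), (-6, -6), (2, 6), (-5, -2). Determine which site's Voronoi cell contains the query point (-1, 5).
Nearest site = (0, 6)

The Voronoi cell of site s contains exactly those query points closer to s than to any other site. Compute squared distances from q = (-1, 5) to each site:
  (0 − -1)² + (6 − 5)² = 2
  (2 − -1)² + (6 − 5)² = 10
  (-1 − -1)² + (-3 − 5)² = 64
  (-5 − -1)² + (-2 − 5)² = 65
  (-6 − -1)² + (-6 − 5)² = 146
Minimum is attained by (0, 6), so q lies in its Voronoi cell.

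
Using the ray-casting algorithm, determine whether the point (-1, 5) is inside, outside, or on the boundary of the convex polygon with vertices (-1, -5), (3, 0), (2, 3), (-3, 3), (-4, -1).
The point (-1, 5) lies strictly outside the polygon

Cast a horizontal ray to the right from the query point and count how many polygon edges it crosses (each edge strictly once or zero times, handled with the usual half-open convention). 
Parity of crossings → even ⇒ outside.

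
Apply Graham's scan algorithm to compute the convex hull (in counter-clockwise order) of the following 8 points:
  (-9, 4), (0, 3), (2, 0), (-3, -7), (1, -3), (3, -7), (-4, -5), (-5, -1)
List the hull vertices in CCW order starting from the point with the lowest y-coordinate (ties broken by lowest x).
Hull (CCW) = [(-3, -7), (3, -7), (2, 0), (0, 3), (-9, 4)]

Graham scan procedure:
  1. Find the pivot p₀ = point with lowest y (tie → lowest x): (-3, -7).
  2. Sort the remaining points by polar angle around p₀.
  3. Walk through sorted points, maintaining a stack; pop the top while the last three entries make a non-left turn (cross product ≤ 0).
  4. Final stack is the convex hull in CCW order: (-3, -7), (3, -7), (2, 0), (0, 3), (-9, 4).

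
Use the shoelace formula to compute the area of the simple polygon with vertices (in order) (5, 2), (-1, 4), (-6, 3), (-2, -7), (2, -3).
Area = 65

Shoelace formula: Area = (1/2) |Σ_i (x_i · y_{i+1} − x_{i+1} · y_i)| (indices mod n). Compute each cross term:
  (5)(4) − (-1)(2) = 22
  (-1)(3) − (-6)(4) = 21
  (-6)(-7) − (-2)(3) = 48
  (-2)(-3) − (2)(-7) = 20
  (2)(2) − (5)(-3) = 19
Sum = 130, so (signed) Area = 130/2 = 65, |Area| = 65.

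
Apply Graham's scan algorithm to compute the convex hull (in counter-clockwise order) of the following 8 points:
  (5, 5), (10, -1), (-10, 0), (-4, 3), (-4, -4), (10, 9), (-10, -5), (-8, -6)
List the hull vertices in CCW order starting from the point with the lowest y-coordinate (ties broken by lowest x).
Hull (CCW) = [(-8, -6), (10, -1), (10, 9), (-4, 3), (-10, 0), (-10, -5)]

Graham scan procedure:
  1. Find the pivot p₀ = point with lowest y (tie → lowest x): (-8, -6).
  2. Sort the remaining points by polar angle around p₀.
  3. Walk through sorted points, maintaining a stack; pop the top while the last three entries make a non-left turn (cross product ≤ 0).
  4. Final stack is the convex hull in CCW order: (-8, -6), (10, -1), (10, 9), (-4, 3), (-10, 0), (-10, -5).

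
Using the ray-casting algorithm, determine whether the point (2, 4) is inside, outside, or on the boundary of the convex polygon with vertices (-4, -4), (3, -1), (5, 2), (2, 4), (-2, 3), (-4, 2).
The point (2, 4) lies on the polygon boundary

Boundary check: the query satisfies the collinearity and bounding-box conditions for some polygon edge, so it lies exactly on the boundary.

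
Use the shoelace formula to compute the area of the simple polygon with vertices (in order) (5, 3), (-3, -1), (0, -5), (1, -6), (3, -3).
Area = 63/2

Shoelace formula: Area = (1/2) |Σ_i (x_i · y_{i+1} − x_{i+1} · y_i)| (indices mod n). Compute each cross term:
  (5)(-1) − (-3)(3) = 4
  (-3)(-5) − (0)(-1) = 15
  (0)(-6) − (1)(-5) = 5
  (1)(-3) − (3)(-6) = 15
  (3)(3) − (5)(-3) = 24
Sum = 63, so (signed) Area = 63/2 = 63/2, |Area| = 63/2.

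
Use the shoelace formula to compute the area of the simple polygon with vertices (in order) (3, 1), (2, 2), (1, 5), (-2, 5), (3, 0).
Area = 15/2

Shoelace formula: Area = (1/2) |Σ_i (x_i · y_{i+1} − x_{i+1} · y_i)| (indices mod n). Compute each cross term:
  (3)(2) − (2)(1) = 4
  (2)(5) − (1)(2) = 8
  (1)(5) − (-2)(5) = 15
  (-2)(0) − (3)(5) = -15
  (3)(1) − (3)(0) = 3
Sum = 15, so (signed) Area = 15/2 = 15/2, |Area| = 15/2.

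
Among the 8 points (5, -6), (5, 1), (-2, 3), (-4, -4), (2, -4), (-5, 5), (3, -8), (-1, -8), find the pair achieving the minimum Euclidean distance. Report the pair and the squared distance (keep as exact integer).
Pair = ((5, -6), (3, -8)); squared distance = 8

Compute all C(8, 2) = 28 pairwise squared distances (x_i − x_j)² + (y_i − y_j)². The minimum is 8, attained by the pair ((5, -6), (3, -8)).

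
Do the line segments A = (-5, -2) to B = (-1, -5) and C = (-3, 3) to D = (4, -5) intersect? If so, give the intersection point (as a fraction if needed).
No (intersection of containing lines falls outside at least one segment)

Parametrize and solve: t = 51/11, s = 26/11. At least one of these is outside [0, 1], so the segments do not intersect.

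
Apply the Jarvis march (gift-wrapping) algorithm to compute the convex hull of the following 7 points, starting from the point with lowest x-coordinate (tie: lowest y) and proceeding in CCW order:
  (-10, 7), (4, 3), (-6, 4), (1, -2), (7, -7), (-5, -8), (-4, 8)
Hull (CCW) = [(-10, 7), (-5, -8), (7, -7), (4, 3), (-4, 8)]

Jarvis march: at each step, from the current hull vertex p, select the next vertex q as the point such that every other point lies strictly to the left of (or on) the directed line p → q. (Equivalently: for every other point r, the cross product (q − p) × (r − p) ≥ 0.)
Starting point (lowest x, tie lowest y): (-10, 7). Wrap until returning to start. Resulting hull: (-10, 7), (-5, -8), (7, -7), (4, 3), (-4, 8).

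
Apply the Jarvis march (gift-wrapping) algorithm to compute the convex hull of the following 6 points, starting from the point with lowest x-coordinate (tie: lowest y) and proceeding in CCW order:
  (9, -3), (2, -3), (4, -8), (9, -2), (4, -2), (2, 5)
Hull (CCW) = [(2, -3), (4, -8), (9, -3), (9, -2), (2, 5)]

Jarvis march: at each step, from the current hull vertex p, select the next vertex q as the point such that every other point lies strictly to the left of (or on) the directed line p → q. (Equivalently: for every other point r, the cross product (q − p) × (r − p) ≥ 0.)
Starting point (lowest x, tie lowest y): (2, -3). Wrap until returning to start. Resulting hull: (2, -3), (4, -8), (9, -3), (9, -2), (2, 5).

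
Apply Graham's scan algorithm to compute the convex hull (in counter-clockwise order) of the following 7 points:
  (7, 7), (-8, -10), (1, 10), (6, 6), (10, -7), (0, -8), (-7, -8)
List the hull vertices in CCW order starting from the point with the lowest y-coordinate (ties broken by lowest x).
Hull (CCW) = [(-8, -10), (10, -7), (7, 7), (1, 10)]

Graham scan procedure:
  1. Find the pivot p₀ = point with lowest y (tie → lowest x): (-8, -10).
  2. Sort the remaining points by polar angle around p₀.
  3. Walk through sorted points, maintaining a stack; pop the top while the last three entries make a non-left turn (cross product ≤ 0).
  4. Final stack is the convex hull in CCW order: (-8, -10), (10, -7), (7, 7), (1, 10).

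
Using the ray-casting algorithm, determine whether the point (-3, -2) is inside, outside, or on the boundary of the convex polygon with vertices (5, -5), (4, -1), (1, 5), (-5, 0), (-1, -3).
The point (-3, -2) lies strictly outside the polygon

Cast a horizontal ray to the right from the query point and count how many polygon edges it crosses (each edge strictly once or zero times, handled with the usual half-open convention). 
Parity of crossings → even ⇒ outside.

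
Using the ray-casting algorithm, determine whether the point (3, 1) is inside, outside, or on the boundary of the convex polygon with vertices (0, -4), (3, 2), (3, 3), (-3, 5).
The point (3, 1) lies strictly outside the polygon

Cast a horizontal ray to the right from the query point and count how many polygon edges it crosses (each edge strictly once or zero times, handled with the usual half-open convention). 
Parity of crossings → even ⇒ outside.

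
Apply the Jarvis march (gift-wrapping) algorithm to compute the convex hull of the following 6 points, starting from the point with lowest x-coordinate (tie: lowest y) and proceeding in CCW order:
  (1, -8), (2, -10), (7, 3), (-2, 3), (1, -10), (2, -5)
Hull (CCW) = [(-2, 3), (1, -10), (2, -10), (7, 3)]

Jarvis march: at each step, from the current hull vertex p, select the next vertex q as the point such that every other point lies strictly to the left of (or on) the directed line p → q. (Equivalently: for every other point r, the cross product (q − p) × (r − p) ≥ 0.)
Starting point (lowest x, tie lowest y): (-2, 3). Wrap until returning to start. Resulting hull: (-2, 3), (1, -10), (2, -10), (7, 3).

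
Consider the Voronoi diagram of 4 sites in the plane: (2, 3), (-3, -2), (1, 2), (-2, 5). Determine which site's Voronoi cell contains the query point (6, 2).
Nearest site = (2, 3)

The Voronoi cell of site s contains exactly those query points closer to s than to any other site. Compute squared distances from q = (6, 2) to each site:
  (2 − 6)² + (3 − 2)² = 17
  (1 − 6)² + (2 − 2)² = 25
  (-2 − 6)² + (5 − 2)² = 73
  (-3 − 6)² + (-2 − 2)² = 97
Minimum is attained by (2, 3), so q lies in its Voronoi cell.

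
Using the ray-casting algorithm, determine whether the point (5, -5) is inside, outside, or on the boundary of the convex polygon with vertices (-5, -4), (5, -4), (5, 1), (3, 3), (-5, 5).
The point (5, -5) lies strictly outside the polygon

Cast a horizontal ray to the right from the query point and count how many polygon edges it crosses (each edge strictly once or zero times, handled with the usual half-open convention). 
Parity of crossings → even ⇒ outside.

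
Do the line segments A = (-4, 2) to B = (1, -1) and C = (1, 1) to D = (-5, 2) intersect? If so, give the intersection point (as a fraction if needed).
Yes; intersection at (-47/13, 23/13) (t = 1/13 on AB, s = 10/13 on CD)

Parametrize AB as A + t(B − A) = (-4 + 5 t, 2 + -3 t) and CD as C + s(D − C) = (1 + -6 s, 1 + 1 s). Solve the linear system for (t, s). Determinant = 13 ≠ 0, so a unique intersection of the containing lines exists. Solution: t = 1/13, s = 10/13 — both in [0, 1], so the segments cross. Intersection point: (-47/13, 23/13).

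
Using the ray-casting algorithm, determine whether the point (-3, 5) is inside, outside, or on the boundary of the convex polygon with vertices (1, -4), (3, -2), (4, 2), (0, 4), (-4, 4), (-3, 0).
The point (-3, 5) lies strictly outside the polygon

Cast a horizontal ray to the right from the query point and count how many polygon edges it crosses (each edge strictly once or zero times, handled with the usual half-open convention). 
Parity of crossings → even ⇒ outside.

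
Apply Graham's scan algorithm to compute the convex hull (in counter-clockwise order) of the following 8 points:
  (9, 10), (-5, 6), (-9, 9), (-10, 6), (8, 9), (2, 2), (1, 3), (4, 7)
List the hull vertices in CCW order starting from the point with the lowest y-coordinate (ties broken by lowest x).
Hull (CCW) = [(2, 2), (9, 10), (-9, 9), (-10, 6)]

Graham scan procedure:
  1. Find the pivot p₀ = point with lowest y (tie → lowest x): (2, 2).
  2. Sort the remaining points by polar angle around p₀.
  3. Walk through sorted points, maintaining a stack; pop the top while the last three entries make a non-left turn (cross product ≤ 0).
  4. Final stack is the convex hull in CCW order: (2, 2), (9, 10), (-9, 9), (-10, 6).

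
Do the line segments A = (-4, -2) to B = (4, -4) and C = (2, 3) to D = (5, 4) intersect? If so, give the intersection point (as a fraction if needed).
No (intersection of containing lines falls outside at least one segment)

Parametrize and solve: t = -9/14, s = -26/7. At least one of these is outside [0, 1], so the segments do not intersect.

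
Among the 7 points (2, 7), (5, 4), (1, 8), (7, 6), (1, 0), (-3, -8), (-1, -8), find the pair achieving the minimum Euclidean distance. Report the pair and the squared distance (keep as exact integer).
Pair = ((2, 7), (1, 8)); squared distance = 2

Compute all C(7, 2) = 21 pairwise squared distances (x_i − x_j)² + (y_i − y_j)². The minimum is 2, attained by the pair ((2, 7), (1, 8)).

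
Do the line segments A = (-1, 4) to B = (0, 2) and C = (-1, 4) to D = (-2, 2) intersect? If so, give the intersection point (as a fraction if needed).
Yes; intersection at (-1, 4) (t = 0 on AB, s = 0 on CD)

Parametrize AB as A + t(B − A) = (-1 + 1 t, 4 + -2 t) and CD as C + s(D − C) = (-1 + -1 s, 4 + -2 s). Solve the linear system for (t, s). Determinant = 4 ≠ 0, so a unique intersection of the containing lines exists. Solution: t = 0, s = 0 — both in [0, 1], so the segments cross. Intersection point: (-1, 4).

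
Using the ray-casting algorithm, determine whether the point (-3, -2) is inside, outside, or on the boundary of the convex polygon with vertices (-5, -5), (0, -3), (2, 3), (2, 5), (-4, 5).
The point (-3, -2) lies strictly inside the polygon

Cast a horizontal ray to the right from the query point and count how many polygon edges it crosses (each edge strictly once or zero times, handled with the usual half-open convention). 
Parity of crossings → odd ⇒ inside.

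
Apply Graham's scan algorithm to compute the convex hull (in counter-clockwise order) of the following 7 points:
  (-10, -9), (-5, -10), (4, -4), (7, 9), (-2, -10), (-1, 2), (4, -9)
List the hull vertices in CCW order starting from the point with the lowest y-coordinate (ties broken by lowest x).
Hull (CCW) = [(-5, -10), (-2, -10), (4, -9), (7, 9), (-1, 2), (-10, -9)]

Graham scan procedure:
  1. Find the pivot p₀ = point with lowest y (tie → lowest x): (-5, -10).
  2. Sort the remaining points by polar angle around p₀.
  3. Walk through sorted points, maintaining a stack; pop the top while the last three entries make a non-left turn (cross product ≤ 0).
  4. Final stack is the convex hull in CCW order: (-5, -10), (-2, -10), (4, -9), (7, 9), (-1, 2), (-10, -9).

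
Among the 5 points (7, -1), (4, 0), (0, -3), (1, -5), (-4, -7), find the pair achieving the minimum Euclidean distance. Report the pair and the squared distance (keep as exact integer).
Pair = ((0, -3), (1, -5)); squared distance = 5

Compute all C(5, 2) = 10 pairwise squared distances (x_i − x_j)² + (y_i − y_j)². The minimum is 5, attained by the pair ((0, -3), (1, -5)).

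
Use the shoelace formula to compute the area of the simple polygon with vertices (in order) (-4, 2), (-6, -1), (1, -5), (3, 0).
Area = 34

Shoelace formula: Area = (1/2) |Σ_i (x_i · y_{i+1} − x_{i+1} · y_i)| (indices mod n). Compute each cross term:
  (-4)(-1) − (-6)(2) = 16
  (-6)(-5) − (1)(-1) = 31
  (1)(0) − (3)(-5) = 15
  (3)(2) − (-4)(0) = 6
Sum = 68, so (signed) Area = 68/2 = 34, |Area| = 34.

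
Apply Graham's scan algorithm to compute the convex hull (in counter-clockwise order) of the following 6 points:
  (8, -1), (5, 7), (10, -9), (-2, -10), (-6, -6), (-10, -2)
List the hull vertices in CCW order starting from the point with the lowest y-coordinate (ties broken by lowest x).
Hull (CCW) = [(-2, -10), (10, -9), (8, -1), (5, 7), (-10, -2)]

Graham scan procedure:
  1. Find the pivot p₀ = point with lowest y (tie → lowest x): (-2, -10).
  2. Sort the remaining points by polar angle around p₀.
  3. Walk through sorted points, maintaining a stack; pop the top while the last three entries make a non-left turn (cross product ≤ 0).
  4. Final stack is the convex hull in CCW order: (-2, -10), (10, -9), (8, -1), (5, 7), (-10, -2).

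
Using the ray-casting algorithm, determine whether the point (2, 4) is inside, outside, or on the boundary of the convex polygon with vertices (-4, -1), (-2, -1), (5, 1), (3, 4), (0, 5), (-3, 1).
The point (2, 4) lies strictly inside the polygon

Cast a horizontal ray to the right from the query point and count how many polygon edges it crosses (each edge strictly once or zero times, handled with the usual half-open convention). 
Parity of crossings → odd ⇒ inside.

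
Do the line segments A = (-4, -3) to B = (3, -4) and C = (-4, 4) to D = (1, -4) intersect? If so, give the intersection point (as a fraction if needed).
Yes; intersection at (41/51, -188/51) (t = 35/51 on AB, s = 49/51 on CD)

Parametrize AB as A + t(B − A) = (-4 + 7 t, -3 + -1 t) and CD as C + s(D − C) = (-4 + 5 s, 4 + -8 s). Solve the linear system for (t, s). Determinant = 51 ≠ 0, so a unique intersection of the containing lines exists. Solution: t = 35/51, s = 49/51 — both in [0, 1], so the segments cross. Intersection point: (41/51, -188/51).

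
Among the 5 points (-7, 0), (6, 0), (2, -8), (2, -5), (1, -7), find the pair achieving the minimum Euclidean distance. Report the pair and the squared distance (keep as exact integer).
Pair = ((2, -8), (1, -7)); squared distance = 2

Compute all C(5, 2) = 10 pairwise squared distances (x_i − x_j)² + (y_i − y_j)². The minimum is 2, attained by the pair ((2, -8), (1, -7)).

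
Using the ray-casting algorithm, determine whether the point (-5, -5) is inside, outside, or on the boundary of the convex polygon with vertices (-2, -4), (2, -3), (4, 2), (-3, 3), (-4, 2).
The point (-5, -5) lies strictly outside the polygon

Cast a horizontal ray to the right from the query point and count how many polygon edges it crosses (each edge strictly once or zero times, handled with the usual half-open convention). 
Parity of crossings → even ⇒ outside.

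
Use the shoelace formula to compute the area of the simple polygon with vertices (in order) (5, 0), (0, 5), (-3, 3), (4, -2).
Area = 22

Shoelace formula: Area = (1/2) |Σ_i (x_i · y_{i+1} − x_{i+1} · y_i)| (indices mod n). Compute each cross term:
  (5)(5) − (0)(0) = 25
  (0)(3) − (-3)(5) = 15
  (-3)(-2) − (4)(3) = -6
  (4)(0) − (5)(-2) = 10
Sum = 44, so (signed) Area = 44/2 = 22, |Area| = 22.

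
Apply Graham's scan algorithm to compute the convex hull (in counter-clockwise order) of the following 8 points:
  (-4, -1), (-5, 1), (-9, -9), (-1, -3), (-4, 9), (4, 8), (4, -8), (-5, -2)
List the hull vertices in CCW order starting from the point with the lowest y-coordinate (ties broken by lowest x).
Hull (CCW) = [(-9, -9), (4, -8), (4, 8), (-4, 9)]

Graham scan procedure:
  1. Find the pivot p₀ = point with lowest y (tie → lowest x): (-9, -9).
  2. Sort the remaining points by polar angle around p₀.
  3. Walk through sorted points, maintaining a stack; pop the top while the last three entries make a non-left turn (cross product ≤ 0).
  4. Final stack is the convex hull in CCW order: (-9, -9), (4, -8), (4, 8), (-4, 9).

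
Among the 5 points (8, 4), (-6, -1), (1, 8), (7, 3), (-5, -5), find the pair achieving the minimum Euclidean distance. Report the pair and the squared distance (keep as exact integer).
Pair = ((8, 4), (7, 3)); squared distance = 2

Compute all C(5, 2) = 10 pairwise squared distances (x_i − x_j)² + (y_i − y_j)². The minimum is 2, attained by the pair ((8, 4), (7, 3)).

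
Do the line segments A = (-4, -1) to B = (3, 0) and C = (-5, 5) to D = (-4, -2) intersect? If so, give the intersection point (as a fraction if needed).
No (intersection of containing lines falls outside at least one segment)

Parametrize and solve: t = -1/50, s = 43/50. At least one of these is outside [0, 1], so the segments do not intersect.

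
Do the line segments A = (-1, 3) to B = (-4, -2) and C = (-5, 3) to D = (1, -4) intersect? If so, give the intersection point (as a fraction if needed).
Yes; intersection at (-45/17, 13/51) (t = 28/51 on AB, s = 20/51 on CD)

Parametrize AB as A + t(B − A) = (-1 + -3 t, 3 + -5 t) and CD as C + s(D − C) = (-5 + 6 s, 3 + -7 s). Solve the linear system for (t, s). Determinant = -51 ≠ 0, so a unique intersection of the containing lines exists. Solution: t = 28/51, s = 20/51 — both in [0, 1], so the segments cross. Intersection point: (-45/17, 13/51).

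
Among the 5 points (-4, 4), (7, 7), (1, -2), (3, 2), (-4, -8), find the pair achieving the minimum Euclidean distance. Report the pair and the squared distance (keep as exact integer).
Pair = ((1, -2), (3, 2)); squared distance = 20

Compute all C(5, 2) = 10 pairwise squared distances (x_i − x_j)² + (y_i − y_j)². The minimum is 20, attained by the pair ((1, -2), (3, 2)).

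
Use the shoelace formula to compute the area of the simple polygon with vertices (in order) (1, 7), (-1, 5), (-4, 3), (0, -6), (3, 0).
Area = 46

Shoelace formula: Area = (1/2) |Σ_i (x_i · y_{i+1} − x_{i+1} · y_i)| (indices mod n). Compute each cross term:
  (1)(5) − (-1)(7) = 12
  (-1)(3) − (-4)(5) = 17
  (-4)(-6) − (0)(3) = 24
  (0)(0) − (3)(-6) = 18
  (3)(7) − (1)(0) = 21
Sum = 92, so (signed) Area = 92/2 = 46, |Area| = 46.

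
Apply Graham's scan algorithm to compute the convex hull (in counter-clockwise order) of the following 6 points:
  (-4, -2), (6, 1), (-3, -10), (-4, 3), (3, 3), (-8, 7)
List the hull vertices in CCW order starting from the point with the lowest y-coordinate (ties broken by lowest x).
Hull (CCW) = [(-3, -10), (6, 1), (3, 3), (-8, 7)]

Graham scan procedure:
  1. Find the pivot p₀ = point with lowest y (tie → lowest x): (-3, -10).
  2. Sort the remaining points by polar angle around p₀.
  3. Walk through sorted points, maintaining a stack; pop the top while the last three entries make a non-left turn (cross product ≤ 0).
  4. Final stack is the convex hull in CCW order: (-3, -10), (6, 1), (3, 3), (-8, 7).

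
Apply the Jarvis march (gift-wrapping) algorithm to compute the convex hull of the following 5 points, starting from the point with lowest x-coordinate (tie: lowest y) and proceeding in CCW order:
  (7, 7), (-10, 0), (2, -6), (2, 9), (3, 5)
Hull (CCW) = [(-10, 0), (2, -6), (7, 7), (2, 9)]

Jarvis march: at each step, from the current hull vertex p, select the next vertex q as the point such that every other point lies strictly to the left of (or on) the directed line p → q. (Equivalently: for every other point r, the cross product (q − p) × (r − p) ≥ 0.)
Starting point (lowest x, tie lowest y): (-10, 0). Wrap until returning to start. Resulting hull: (-10, 0), (2, -6), (7, 7), (2, 9).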